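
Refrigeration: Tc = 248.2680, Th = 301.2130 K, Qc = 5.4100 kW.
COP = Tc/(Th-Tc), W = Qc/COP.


COP = 248.2680 / 52.9450 = 4.6892
W = 5.4100 / 4.6892 = 1.1537 kW

COP = 4.6892, W = 1.1537 kW


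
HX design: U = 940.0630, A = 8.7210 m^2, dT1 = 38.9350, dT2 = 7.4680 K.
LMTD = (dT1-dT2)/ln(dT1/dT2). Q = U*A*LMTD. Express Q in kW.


LMTD = 19.0563 K
Q = 940.0630 * 8.7210 * 19.0563 = 156228.9277 W = 156.2289 kW

156.2289 kW


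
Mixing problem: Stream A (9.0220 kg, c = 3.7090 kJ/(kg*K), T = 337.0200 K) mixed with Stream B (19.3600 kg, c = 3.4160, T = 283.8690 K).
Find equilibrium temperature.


num = 30050.8891
den = 99.5964
Tf = 301.7268 K

301.7268 K


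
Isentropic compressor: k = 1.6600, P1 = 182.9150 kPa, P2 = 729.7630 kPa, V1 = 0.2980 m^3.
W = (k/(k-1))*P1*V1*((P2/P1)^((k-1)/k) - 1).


(k-1)/k = 0.3976
(P2/P1)^exp = 1.7335
W = 2.5152 * 182.9150 * 0.2980 * (1.7335 - 1) = 100.5617 kJ

100.5617 kJ


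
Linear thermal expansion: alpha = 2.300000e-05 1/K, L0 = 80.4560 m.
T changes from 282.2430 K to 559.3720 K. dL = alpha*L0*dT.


dT = 277.1290 K
dL = 2.300000e-05 * 80.4560 * 277.1290 = 0.512824 m
L_final = 80.968824 m

dL = 0.512824 m


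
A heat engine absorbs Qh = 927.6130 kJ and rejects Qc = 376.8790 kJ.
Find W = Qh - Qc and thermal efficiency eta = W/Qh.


W = 927.6130 - 376.8790 = 550.7340 kJ
eta = 550.7340 / 927.6130 = 0.5937 = 59.3711%

W = 550.7340 kJ, eta = 59.3711%


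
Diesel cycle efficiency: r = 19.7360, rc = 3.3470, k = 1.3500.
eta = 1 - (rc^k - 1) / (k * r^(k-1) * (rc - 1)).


r^(k-1) = 2.8401
rc^k = 5.1084
eta = 0.5435 = 54.3453%

54.3453%


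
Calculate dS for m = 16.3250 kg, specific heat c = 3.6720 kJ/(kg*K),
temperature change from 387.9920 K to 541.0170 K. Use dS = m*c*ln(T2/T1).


T2/T1 = 1.3944
ln(T2/T1) = 0.3325
dS = 16.3250 * 3.6720 * 0.3325 = 19.9298 kJ/K

19.9298 kJ/K


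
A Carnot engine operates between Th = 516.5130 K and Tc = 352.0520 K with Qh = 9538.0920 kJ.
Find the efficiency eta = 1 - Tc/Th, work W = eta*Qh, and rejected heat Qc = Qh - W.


eta = 1 - 352.0520/516.5130 = 0.3184
W = 0.3184 * 9538.0920 = 3036.9887 kJ
Qc = 9538.0920 - 3036.9887 = 6501.1033 kJ

eta = 31.8406%, W = 3036.9887 kJ, Qc = 6501.1033 kJ


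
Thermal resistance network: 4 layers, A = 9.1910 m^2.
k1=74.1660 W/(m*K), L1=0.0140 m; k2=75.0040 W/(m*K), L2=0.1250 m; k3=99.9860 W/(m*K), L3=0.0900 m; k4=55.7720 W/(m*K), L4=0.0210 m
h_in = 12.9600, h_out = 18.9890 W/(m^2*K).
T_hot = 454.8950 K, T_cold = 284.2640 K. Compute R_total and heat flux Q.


R_conv_in = 1/(12.9600*9.1910) = 0.0084
R_1 = 0.0140/(74.1660*9.1910) = 2.0538e-05
R_2 = 0.1250/(75.0040*9.1910) = 0.0002
R_3 = 0.0900/(99.9860*9.1910) = 9.7936e-05
R_4 = 0.0210/(55.7720*9.1910) = 4.0968e-05
R_conv_out = 1/(18.9890*9.1910) = 0.0057
R_total = 0.0145 K/W
Q = 170.6310 / 0.0145 = 11795.5298 W

R_total = 0.0145 K/W, Q = 11795.5298 W


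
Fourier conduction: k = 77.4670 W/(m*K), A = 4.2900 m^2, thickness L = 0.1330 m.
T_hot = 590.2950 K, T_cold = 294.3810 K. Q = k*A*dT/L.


dT = 295.9140 K
Q = 77.4670 * 4.2900 * 295.9140 / 0.1330 = 739414.3955 W

739414.3955 W


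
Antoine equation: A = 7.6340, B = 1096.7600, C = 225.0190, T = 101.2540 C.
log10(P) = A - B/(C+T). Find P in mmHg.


C+T = 326.2730
B/(C+T) = 3.3615
log10(P) = 7.6340 - 3.3615 = 4.2725
P = 10^4.2725 = 18729.2550 mmHg

18729.2550 mmHg


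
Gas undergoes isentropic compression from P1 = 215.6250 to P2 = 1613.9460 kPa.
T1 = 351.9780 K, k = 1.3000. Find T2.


(k-1)/k = 0.2308
(P2/P1)^exp = 1.5912
T2 = 351.9780 * 1.5912 = 560.0820 K

560.0820 K


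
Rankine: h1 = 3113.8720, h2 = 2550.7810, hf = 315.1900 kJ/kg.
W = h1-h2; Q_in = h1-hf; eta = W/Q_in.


W = 563.0910 kJ/kg
Q_in = 2798.6820 kJ/kg
eta = 0.2012 = 20.1199%

eta = 20.1199%


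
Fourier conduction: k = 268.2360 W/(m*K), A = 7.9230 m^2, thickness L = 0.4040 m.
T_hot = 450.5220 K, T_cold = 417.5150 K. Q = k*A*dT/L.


dT = 33.0070 K
Q = 268.2360 * 7.9230 * 33.0070 / 0.4040 = 173632.6558 W

173632.6558 W


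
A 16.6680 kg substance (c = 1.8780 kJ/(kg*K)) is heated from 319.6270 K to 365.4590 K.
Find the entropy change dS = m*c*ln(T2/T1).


T2/T1 = 1.1434
ln(T2/T1) = 0.1340
dS = 16.6680 * 1.8780 * 0.1340 = 4.1945 kJ/K

4.1945 kJ/K


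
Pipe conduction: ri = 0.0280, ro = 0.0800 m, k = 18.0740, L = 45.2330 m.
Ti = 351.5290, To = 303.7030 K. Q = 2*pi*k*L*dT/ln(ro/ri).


dT = 47.8260 K
ln(ro/ri) = 1.0498
Q = 2*pi*18.0740*45.2330*47.8260 / 1.0498 = 234011.8647 W

234011.8647 W


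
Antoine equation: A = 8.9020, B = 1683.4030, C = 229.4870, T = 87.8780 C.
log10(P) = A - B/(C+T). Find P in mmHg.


C+T = 317.3650
B/(C+T) = 5.3043
log10(P) = 8.9020 - 5.3043 = 3.5977
P = 10^3.5977 = 3959.9338 mmHg

3959.9338 mmHg


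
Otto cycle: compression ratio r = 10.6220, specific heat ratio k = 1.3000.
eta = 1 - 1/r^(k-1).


r^(k-1) = 2.0317
eta = 1 - 1/2.0317 = 0.5078 = 50.7804%

50.7804%


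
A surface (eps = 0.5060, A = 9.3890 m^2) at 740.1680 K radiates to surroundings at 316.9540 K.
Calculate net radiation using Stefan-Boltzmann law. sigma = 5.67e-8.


T^4 = 3.0014e+11
Tsurr^4 = 1.0092e+10
Q = 0.5060 * 5.67e-8 * 9.3890 * 2.9005e+11 = 78130.3503 W

78130.3503 W


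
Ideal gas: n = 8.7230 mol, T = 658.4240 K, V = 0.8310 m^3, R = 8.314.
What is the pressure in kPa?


P = nRT/V = 8.7230 * 8.314 * 658.4240 / 0.8310
= 47750.8982 / 0.8310 = 57461.9714 Pa = 57.4620 kPa

57.4620 kPa


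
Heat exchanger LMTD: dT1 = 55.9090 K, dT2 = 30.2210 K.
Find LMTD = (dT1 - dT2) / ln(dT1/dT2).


dT1/dT2 = 1.8500
ln(dT1/dT2) = 0.6152
LMTD = 25.6880 / 0.6152 = 41.7563 K

41.7563 K


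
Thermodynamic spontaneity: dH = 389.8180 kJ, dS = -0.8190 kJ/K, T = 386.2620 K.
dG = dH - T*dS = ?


T*dS = 386.2620 * -0.8190 = -316.3486 kJ
dG = 389.8180 + 316.3486 = 706.1666 kJ (non-spontaneous)

dG = 706.1666 kJ, non-spontaneous


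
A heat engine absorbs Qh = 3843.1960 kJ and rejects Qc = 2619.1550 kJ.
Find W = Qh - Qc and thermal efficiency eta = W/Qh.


W = 3843.1960 - 2619.1550 = 1224.0410 kJ
eta = 1224.0410 / 3843.1960 = 0.3185 = 31.8496%

W = 1224.0410 kJ, eta = 31.8496%


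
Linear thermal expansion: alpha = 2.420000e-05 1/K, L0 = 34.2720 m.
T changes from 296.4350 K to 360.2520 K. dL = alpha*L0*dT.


dT = 63.8170 K
dL = 2.420000e-05 * 34.2720 * 63.8170 = 0.052929 m
L_final = 34.324929 m

dL = 0.052929 m


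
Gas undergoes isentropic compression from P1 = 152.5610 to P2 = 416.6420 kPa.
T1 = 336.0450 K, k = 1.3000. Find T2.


(k-1)/k = 0.2308
(P2/P1)^exp = 1.2609
T2 = 336.0450 * 1.2609 = 423.7274 K

423.7274 K


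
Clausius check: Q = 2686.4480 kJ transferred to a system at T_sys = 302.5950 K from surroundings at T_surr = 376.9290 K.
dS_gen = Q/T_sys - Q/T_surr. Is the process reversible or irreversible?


dS_sys = 2686.4480/302.5950 = 8.8780 kJ/K
dS_surr = -2686.4480/376.9290 = -7.1272 kJ/K
dS_gen = 8.8780 - 7.1272 = 1.7508 kJ/K (irreversible)

dS_gen = 1.7508 kJ/K, irreversible


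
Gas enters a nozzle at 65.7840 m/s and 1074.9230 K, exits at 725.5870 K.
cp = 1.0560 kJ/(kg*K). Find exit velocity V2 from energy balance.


dT = 349.3360 K
2*cp*1000*dT = 737797.6320
V1^2 = 4327.5347
V2 = sqrt(742125.1667) = 861.4669 m/s

861.4669 m/s


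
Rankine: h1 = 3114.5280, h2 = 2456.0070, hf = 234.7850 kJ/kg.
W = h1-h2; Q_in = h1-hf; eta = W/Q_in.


W = 658.5210 kJ/kg
Q_in = 2879.7430 kJ/kg
eta = 0.2287 = 22.8674%

eta = 22.8674%


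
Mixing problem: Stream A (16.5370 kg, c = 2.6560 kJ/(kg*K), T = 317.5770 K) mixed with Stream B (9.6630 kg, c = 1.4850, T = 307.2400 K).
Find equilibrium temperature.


num = 18357.4607
den = 58.2718
Tf = 315.0315 K

315.0315 K


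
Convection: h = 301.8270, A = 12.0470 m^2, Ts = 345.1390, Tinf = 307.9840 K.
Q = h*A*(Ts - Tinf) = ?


dT = 37.1550 K
Q = 301.8270 * 12.0470 * 37.1550 = 135099.6622 W

135099.6622 W


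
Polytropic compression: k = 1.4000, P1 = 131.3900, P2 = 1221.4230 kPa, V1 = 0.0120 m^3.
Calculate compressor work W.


(k-1)/k = 0.2857
(P2/P1)^exp = 1.8909
W = 3.5000 * 131.3900 * 0.0120 * (1.8909 - 1) = 4.9161 kJ

4.9161 kJ


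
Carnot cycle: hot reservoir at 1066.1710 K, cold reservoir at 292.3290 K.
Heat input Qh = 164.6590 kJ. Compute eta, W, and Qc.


eta = 1 - 292.3290/1066.1710 = 0.7258
W = 0.7258 * 164.6590 = 119.5118 kJ
Qc = 164.6590 - 119.5118 = 45.1472 kJ

eta = 72.5814%, W = 119.5118 kJ, Qc = 45.1472 kJ


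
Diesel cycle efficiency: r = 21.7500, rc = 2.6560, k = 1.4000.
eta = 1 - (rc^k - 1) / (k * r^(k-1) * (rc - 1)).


r^(k-1) = 3.4275
rc^k = 3.9257
eta = 0.6318 = 63.1820%

63.1820%


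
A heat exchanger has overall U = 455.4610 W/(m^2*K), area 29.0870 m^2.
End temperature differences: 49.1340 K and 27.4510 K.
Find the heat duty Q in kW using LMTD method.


LMTD = 37.2465 K
Q = 455.4610 * 29.0870 * 37.2465 = 493441.4090 W = 493.4414 kW

493.4414 kW


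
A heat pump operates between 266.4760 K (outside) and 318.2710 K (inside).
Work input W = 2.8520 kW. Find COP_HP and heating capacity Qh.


COP = 318.2710 / 51.7950 = 6.1448
Qh = 6.1448 * 2.8520 = 17.5250 kW

COP = 6.1448, Qh = 17.5250 kW


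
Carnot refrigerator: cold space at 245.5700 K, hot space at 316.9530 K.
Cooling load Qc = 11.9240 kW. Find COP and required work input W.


COP = 245.5700 / 71.3830 = 3.4402
W = 11.9240 / 3.4402 = 3.4661 kW

COP = 3.4402, W = 3.4661 kW


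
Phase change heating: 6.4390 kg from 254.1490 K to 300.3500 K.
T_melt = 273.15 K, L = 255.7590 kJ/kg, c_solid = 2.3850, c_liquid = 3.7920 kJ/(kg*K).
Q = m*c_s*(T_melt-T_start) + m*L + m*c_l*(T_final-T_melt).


Q1 (sensible, solid) = 6.4390 * 2.3850 * 19.0010 = 291.7986 kJ
Q2 (latent) = 6.4390 * 255.7590 = 1646.8322 kJ
Q3 (sensible, liquid) = 6.4390 * 3.7920 * 27.2000 = 664.1339 kJ
Q_total = 2602.7648 kJ

2602.7648 kJ


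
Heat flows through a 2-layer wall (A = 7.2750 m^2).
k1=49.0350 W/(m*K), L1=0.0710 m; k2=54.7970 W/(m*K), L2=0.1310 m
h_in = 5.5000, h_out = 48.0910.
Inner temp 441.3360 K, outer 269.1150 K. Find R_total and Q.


R_conv_in = 1/(5.5000*7.2750) = 0.0250
R_1 = 0.0710/(49.0350*7.2750) = 0.0002
R_2 = 0.1310/(54.7970*7.2750) = 0.0003
R_conv_out = 1/(48.0910*7.2750) = 0.0029
R_total = 0.0284 K/W
Q = 172.2210 / 0.0284 = 6068.7994 W

R_total = 0.0284 K/W, Q = 6068.7994 W


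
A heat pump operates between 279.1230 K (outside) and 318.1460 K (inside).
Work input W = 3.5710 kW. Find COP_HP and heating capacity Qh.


COP = 318.1460 / 39.0230 = 8.1528
Qh = 8.1528 * 3.5710 = 29.1136 kW

COP = 8.1528, Qh = 29.1136 kW


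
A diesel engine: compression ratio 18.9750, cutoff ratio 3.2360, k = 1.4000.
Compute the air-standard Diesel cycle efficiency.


r^(k-1) = 3.2454
rc^k = 5.1762
eta = 0.5889 = 58.8936%

58.8936%


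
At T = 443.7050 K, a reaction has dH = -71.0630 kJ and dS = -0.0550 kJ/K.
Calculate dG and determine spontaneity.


T*dS = 443.7050 * -0.0550 = -24.4038 kJ
dG = -71.0630 + 24.4038 = -46.6592 kJ (spontaneous)

dG = -46.6592 kJ, spontaneous


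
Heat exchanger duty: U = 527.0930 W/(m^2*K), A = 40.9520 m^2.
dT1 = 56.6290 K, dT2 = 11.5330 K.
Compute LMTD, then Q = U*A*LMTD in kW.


LMTD = 28.3389 K
Q = 527.0930 * 40.9520 * 28.3389 = 611710.5090 W = 611.7105 kW

611.7105 kW


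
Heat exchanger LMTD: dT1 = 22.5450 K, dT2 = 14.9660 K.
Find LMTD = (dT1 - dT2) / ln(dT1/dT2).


dT1/dT2 = 1.5064
ln(dT1/dT2) = 0.4097
LMTD = 7.5790 / 0.4097 = 18.4974 K

18.4974 K


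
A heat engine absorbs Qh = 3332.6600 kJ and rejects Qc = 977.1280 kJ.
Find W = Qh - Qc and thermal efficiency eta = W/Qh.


W = 3332.6600 - 977.1280 = 2355.5320 kJ
eta = 2355.5320 / 3332.6600 = 0.7068 = 70.6802%

W = 2355.5320 kJ, eta = 70.6802%


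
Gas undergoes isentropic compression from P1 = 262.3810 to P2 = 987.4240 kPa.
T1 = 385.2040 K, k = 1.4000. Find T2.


(k-1)/k = 0.2857
(P2/P1)^exp = 1.4603
T2 = 385.2040 * 1.4603 = 562.5223 K

562.5223 K


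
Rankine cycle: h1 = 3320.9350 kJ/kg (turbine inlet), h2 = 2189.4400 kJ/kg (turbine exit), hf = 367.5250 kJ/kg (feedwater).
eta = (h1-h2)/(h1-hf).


W = 1131.4950 kJ/kg
Q_in = 2953.4100 kJ/kg
eta = 0.3831 = 38.3115%

eta = 38.3115%


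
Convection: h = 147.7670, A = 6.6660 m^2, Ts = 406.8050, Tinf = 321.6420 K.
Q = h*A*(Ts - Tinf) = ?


dT = 85.1630 K
Q = 147.7670 * 6.6660 * 85.1630 = 83886.8173 W

83886.8173 W


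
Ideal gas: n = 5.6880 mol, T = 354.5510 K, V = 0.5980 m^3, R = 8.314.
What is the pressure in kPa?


P = nRT/V = 5.6880 * 8.314 * 354.5510 / 0.5980
= 16766.7281 / 0.5980 = 28038.0069 Pa = 28.0380 kPa

28.0380 kPa


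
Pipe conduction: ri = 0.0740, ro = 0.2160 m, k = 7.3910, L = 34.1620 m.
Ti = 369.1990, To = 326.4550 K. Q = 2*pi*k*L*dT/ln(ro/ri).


dT = 42.7440 K
ln(ro/ri) = 1.0712
Q = 2*pi*7.3910*34.1620*42.7440 / 1.0712 = 63303.1845 W

63303.1845 W


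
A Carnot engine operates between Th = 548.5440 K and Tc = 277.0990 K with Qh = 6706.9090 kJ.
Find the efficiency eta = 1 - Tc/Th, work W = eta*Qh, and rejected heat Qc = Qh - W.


eta = 1 - 277.0990/548.5440 = 0.4948
W = 0.4948 * 6706.9090 = 3318.8895 kJ
Qc = 6706.9090 - 3318.8895 = 3388.0195 kJ

eta = 49.4846%, W = 3318.8895 kJ, Qc = 3388.0195 kJ


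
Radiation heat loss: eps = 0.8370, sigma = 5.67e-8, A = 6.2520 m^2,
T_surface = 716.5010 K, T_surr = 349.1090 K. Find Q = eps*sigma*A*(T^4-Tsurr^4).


T^4 = 2.6355e+11
Tsurr^4 = 1.4854e+10
Q = 0.8370 * 5.67e-8 * 6.2520 * 2.4870e+11 = 73790.5375 W

73790.5375 W


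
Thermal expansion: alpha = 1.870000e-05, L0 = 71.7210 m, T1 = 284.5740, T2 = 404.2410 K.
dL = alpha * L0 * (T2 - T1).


dT = 119.6670 K
dL = 1.870000e-05 * 71.7210 * 119.6670 = 0.160495 m
L_final = 71.881495 m

dL = 0.160495 m


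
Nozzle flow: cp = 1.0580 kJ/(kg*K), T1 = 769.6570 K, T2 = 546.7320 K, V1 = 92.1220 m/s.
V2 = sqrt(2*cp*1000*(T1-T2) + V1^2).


dT = 222.9250 K
2*cp*1000*dT = 471709.3000
V1^2 = 8486.4629
V2 = sqrt(480195.7629) = 692.9616 m/s

692.9616 m/s


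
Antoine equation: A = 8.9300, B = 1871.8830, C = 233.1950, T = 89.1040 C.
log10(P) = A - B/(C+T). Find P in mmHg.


C+T = 322.2990
B/(C+T) = 5.8079
log10(P) = 8.9300 - 5.8079 = 3.1221
P = 10^3.1221 = 1324.6215 mmHg

1324.6215 mmHg


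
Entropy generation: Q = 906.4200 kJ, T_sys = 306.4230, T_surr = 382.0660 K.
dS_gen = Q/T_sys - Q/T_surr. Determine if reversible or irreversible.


dS_sys = 906.4200/306.4230 = 2.9581 kJ/K
dS_surr = -906.4200/382.0660 = -2.3724 kJ/K
dS_gen = 2.9581 - 2.3724 = 0.5857 kJ/K (irreversible)

dS_gen = 0.5857 kJ/K, irreversible


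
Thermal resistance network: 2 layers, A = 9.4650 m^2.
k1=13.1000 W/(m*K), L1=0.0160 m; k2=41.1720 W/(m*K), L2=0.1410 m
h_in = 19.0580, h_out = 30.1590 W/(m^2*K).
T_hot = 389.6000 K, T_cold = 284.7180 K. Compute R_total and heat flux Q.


R_conv_in = 1/(19.0580*9.4650) = 0.0055
R_1 = 0.0160/(13.1000*9.4650) = 0.0001
R_2 = 0.1410/(41.1720*9.4650) = 0.0004
R_conv_out = 1/(30.1590*9.4650) = 0.0035
R_total = 0.0095 K/W
Q = 104.8820 / 0.0095 = 10996.4860 W

R_total = 0.0095 K/W, Q = 10996.4860 W


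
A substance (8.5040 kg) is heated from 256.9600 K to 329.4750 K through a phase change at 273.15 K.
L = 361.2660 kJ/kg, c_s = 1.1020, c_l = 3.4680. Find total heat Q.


Q1 (sensible, solid) = 8.5040 * 1.1020 * 16.1900 = 151.7231 kJ
Q2 (latent) = 8.5040 * 361.2660 = 3072.2061 kJ
Q3 (sensible, liquid) = 8.5040 * 3.4680 * 56.3250 = 1661.1297 kJ
Q_total = 4885.0588 kJ

4885.0588 kJ


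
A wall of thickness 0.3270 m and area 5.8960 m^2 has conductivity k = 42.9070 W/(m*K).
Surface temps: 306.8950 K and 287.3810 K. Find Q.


dT = 19.5140 K
Q = 42.9070 * 5.8960 * 19.5140 / 0.3270 = 15096.7747 W

15096.7747 W


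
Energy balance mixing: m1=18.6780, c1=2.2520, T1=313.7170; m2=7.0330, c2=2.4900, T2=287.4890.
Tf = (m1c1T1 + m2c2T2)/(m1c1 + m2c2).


num = 18230.3892
den = 59.5750
Tf = 306.0072 K

306.0072 K


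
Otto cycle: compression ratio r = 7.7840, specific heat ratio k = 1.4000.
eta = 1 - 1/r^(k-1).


r^(k-1) = 2.2724
eta = 1 - 1/2.2724 = 0.5599 = 55.9933%

55.9933%


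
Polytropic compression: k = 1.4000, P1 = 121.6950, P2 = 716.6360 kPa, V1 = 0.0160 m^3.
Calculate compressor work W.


(k-1)/k = 0.2857
(P2/P1)^exp = 1.6596
W = 3.5000 * 121.6950 * 0.0160 * (1.6596 - 1) = 4.4952 kJ

4.4952 kJ


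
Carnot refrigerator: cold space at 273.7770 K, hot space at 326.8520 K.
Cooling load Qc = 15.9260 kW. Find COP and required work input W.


COP = 273.7770 / 53.0750 = 5.1583
W = 15.9260 / 5.1583 = 3.0874 kW

COP = 5.1583, W = 3.0874 kW


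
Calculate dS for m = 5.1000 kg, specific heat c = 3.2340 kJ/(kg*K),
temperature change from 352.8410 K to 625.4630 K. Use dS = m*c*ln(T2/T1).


T2/T1 = 1.7726
ln(T2/T1) = 0.5725
dS = 5.1000 * 3.2340 * 0.5725 = 9.4421 kJ/K

9.4421 kJ/K


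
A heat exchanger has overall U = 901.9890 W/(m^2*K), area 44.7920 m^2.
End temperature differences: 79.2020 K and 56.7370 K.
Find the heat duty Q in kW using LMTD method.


LMTD = 67.3462 K
Q = 901.9890 * 44.7920 * 67.3462 = 2720912.8359 W = 2720.9128 kW

2720.9128 kW


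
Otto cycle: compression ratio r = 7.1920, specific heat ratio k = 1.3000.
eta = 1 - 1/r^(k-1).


r^(k-1) = 1.8074
eta = 1 - 1/1.8074 = 0.4467 = 44.6720%

44.6720%


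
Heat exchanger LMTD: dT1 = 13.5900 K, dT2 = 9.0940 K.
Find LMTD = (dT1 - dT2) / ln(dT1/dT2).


dT1/dT2 = 1.4944
ln(dT1/dT2) = 0.4017
LMTD = 4.4960 / 0.4017 = 11.1919 K

11.1919 K


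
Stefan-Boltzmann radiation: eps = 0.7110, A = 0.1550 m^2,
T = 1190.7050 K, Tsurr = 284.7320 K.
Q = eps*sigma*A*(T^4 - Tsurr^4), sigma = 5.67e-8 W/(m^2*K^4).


T^4 = 2.0101e+12
Tsurr^4 = 6.5727e+09
Q = 0.7110 * 5.67e-8 * 0.1550 * 2.0035e+12 = 12519.2600 W

12519.2600 W


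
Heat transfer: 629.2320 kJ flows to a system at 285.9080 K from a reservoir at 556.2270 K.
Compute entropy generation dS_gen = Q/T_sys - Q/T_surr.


dS_sys = 629.2320/285.9080 = 2.2008 kJ/K
dS_surr = -629.2320/556.2270 = -1.1313 kJ/K
dS_gen = 2.2008 - 1.1313 = 1.0696 kJ/K (irreversible)

dS_gen = 1.0696 kJ/K, irreversible


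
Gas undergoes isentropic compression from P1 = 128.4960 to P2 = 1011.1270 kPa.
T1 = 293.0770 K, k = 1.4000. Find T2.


(k-1)/k = 0.2857
(P2/P1)^exp = 1.8029
T2 = 293.0770 * 1.8029 = 528.3939 K

528.3939 K


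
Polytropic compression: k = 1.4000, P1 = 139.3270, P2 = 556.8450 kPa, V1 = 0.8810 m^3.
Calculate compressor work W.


(k-1)/k = 0.2857
(P2/P1)^exp = 1.4856
W = 3.5000 * 139.3270 * 0.8810 * (1.4856 - 1) = 208.6388 kJ

208.6388 kJ


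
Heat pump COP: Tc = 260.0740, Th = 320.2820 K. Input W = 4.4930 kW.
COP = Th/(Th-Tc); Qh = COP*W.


COP = 320.2820 / 60.2080 = 5.3196
Qh = 5.3196 * 4.4930 = 23.9009 kW

COP = 5.3196, Qh = 23.9009 kW


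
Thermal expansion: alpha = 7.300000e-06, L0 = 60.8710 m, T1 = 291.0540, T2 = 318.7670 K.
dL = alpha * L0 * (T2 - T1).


dT = 27.7130 K
dL = 7.300000e-06 * 60.8710 * 27.7130 = 0.012315 m
L_final = 60.883315 m

dL = 0.012315 m


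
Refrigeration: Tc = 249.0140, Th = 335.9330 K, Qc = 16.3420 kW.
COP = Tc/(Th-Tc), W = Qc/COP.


COP = 249.0140 / 86.9190 = 2.8649
W = 16.3420 / 2.8649 = 5.7042 kW

COP = 2.8649, W = 5.7042 kW


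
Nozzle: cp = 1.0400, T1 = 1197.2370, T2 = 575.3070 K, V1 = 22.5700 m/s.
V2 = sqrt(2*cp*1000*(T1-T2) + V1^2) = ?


dT = 621.9300 K
2*cp*1000*dT = 1293614.4000
V1^2 = 509.4049
V2 = sqrt(1294123.8049) = 1137.5956 m/s

1137.5956 m/s


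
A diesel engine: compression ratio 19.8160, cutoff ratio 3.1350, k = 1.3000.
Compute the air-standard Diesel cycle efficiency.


r^(k-1) = 2.4497
rc^k = 4.4168
eta = 0.4975 = 49.7455%

49.7455%


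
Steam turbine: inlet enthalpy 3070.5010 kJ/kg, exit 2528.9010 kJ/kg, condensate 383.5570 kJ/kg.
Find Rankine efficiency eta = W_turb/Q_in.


W = 541.6000 kJ/kg
Q_in = 2686.9440 kJ/kg
eta = 0.2016 = 20.1567%

eta = 20.1567%


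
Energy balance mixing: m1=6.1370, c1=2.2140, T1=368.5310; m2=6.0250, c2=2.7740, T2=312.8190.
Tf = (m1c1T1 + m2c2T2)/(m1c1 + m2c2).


num = 10235.6013
den = 30.3007
Tf = 337.8012 K

337.8012 K


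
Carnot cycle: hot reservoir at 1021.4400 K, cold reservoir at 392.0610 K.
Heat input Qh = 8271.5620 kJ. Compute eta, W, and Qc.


eta = 1 - 392.0610/1021.4400 = 0.6162
W = 0.6162 * 8271.5620 = 5096.6747 kJ
Qc = 8271.5620 - 5096.6747 = 3174.8873 kJ

eta = 61.6168%, W = 5096.6747 kJ, Qc = 3174.8873 kJ


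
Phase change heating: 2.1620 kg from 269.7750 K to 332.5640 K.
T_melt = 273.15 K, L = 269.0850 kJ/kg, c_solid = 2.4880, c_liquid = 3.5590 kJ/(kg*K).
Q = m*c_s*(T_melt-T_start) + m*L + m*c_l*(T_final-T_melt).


Q1 (sensible, solid) = 2.1620 * 2.4880 * 3.3750 = 18.1543 kJ
Q2 (latent) = 2.1620 * 269.0850 = 581.7618 kJ
Q3 (sensible, liquid) = 2.1620 * 3.5590 * 59.4140 = 457.1645 kJ
Q_total = 1057.0806 kJ

1057.0806 kJ


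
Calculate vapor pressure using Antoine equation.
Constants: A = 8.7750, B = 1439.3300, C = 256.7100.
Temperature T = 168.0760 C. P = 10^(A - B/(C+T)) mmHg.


C+T = 424.7860
B/(C+T) = 3.3884
log10(P) = 8.7750 - 3.3884 = 5.3866
P = 10^5.3866 = 243576.3033 mmHg

243576.3033 mmHg


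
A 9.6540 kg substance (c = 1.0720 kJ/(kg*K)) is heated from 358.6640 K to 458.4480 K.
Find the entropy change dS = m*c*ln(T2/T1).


T2/T1 = 1.2782
ln(T2/T1) = 0.2455
dS = 9.6540 * 1.0720 * 0.2455 = 2.5403 kJ/K

2.5403 kJ/K


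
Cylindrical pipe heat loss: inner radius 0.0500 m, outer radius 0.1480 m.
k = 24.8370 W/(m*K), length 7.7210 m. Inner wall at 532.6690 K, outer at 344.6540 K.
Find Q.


dT = 188.0150 K
ln(ro/ri) = 1.0852
Q = 2*pi*24.8370*7.7210*188.0150 / 1.0852 = 208756.2885 W

208756.2885 W


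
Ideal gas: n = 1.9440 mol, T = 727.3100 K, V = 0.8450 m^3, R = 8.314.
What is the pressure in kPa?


P = nRT/V = 1.9440 * 8.314 * 727.3100 / 0.8450
= 11755.0868 / 0.8450 = 13911.3453 Pa = 13.9113 kPa

13.9113 kPa


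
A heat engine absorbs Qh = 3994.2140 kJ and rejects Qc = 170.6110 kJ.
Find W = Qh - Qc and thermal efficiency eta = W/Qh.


W = 3994.2140 - 170.6110 = 3823.6030 kJ
eta = 3823.6030 / 3994.2140 = 0.9573 = 95.7285%

W = 3823.6030 kJ, eta = 95.7285%


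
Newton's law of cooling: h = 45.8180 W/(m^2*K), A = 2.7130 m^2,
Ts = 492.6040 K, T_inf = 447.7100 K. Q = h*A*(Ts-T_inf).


dT = 44.8940 K
Q = 45.8180 * 2.7130 * 44.8940 = 5580.5143 W

5580.5143 W


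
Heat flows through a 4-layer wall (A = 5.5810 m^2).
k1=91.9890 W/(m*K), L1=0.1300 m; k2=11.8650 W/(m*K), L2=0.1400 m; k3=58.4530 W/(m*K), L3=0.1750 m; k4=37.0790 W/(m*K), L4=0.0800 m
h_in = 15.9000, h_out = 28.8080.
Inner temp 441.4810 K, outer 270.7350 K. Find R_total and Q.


R_conv_in = 1/(15.9000*5.5810) = 0.0113
R_1 = 0.1300/(91.9890*5.5810) = 0.0003
R_2 = 0.1400/(11.8650*5.5810) = 0.0021
R_3 = 0.1750/(58.4530*5.5810) = 0.0005
R_4 = 0.0800/(37.0790*5.5810) = 0.0004
R_conv_out = 1/(28.8080*5.5810) = 0.0062
R_total = 0.0208 K/W
Q = 170.7460 / 0.0208 = 8217.0898 W

R_total = 0.0208 K/W, Q = 8217.0898 W


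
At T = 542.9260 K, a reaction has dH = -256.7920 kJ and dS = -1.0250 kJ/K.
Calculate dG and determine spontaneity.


T*dS = 542.9260 * -1.0250 = -556.4991 kJ
dG = -256.7920 + 556.4991 = 299.7072 kJ (non-spontaneous)

dG = 299.7072 kJ, non-spontaneous


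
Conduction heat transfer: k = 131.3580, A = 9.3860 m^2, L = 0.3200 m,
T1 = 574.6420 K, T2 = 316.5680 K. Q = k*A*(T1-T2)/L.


dT = 258.0740 K
Q = 131.3580 * 9.3860 * 258.0740 / 0.3200 = 994331.8533 W

994331.8533 W


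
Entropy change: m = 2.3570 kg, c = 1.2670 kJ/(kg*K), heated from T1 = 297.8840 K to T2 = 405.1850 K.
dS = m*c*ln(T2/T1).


T2/T1 = 1.3602
ln(T2/T1) = 0.3076
dS = 2.3570 * 1.2670 * 0.3076 = 0.9187 kJ/K

0.9187 kJ/K


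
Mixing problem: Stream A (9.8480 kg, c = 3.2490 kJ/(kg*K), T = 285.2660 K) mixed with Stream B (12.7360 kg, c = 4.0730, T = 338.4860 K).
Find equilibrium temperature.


num = 26685.9450
den = 83.8699
Tf = 318.1827 K

318.1827 K


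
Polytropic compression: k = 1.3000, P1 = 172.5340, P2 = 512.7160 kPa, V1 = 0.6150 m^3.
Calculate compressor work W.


(k-1)/k = 0.2308
(P2/P1)^exp = 1.2857
W = 4.3333 * 172.5340 * 0.6150 * (1.2857 - 1) = 131.3858 kJ

131.3858 kJ


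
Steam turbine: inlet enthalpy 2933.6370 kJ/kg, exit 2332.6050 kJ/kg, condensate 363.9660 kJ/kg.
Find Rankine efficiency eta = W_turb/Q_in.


W = 601.0320 kJ/kg
Q_in = 2569.6710 kJ/kg
eta = 0.2339 = 23.3895%

eta = 23.3895%


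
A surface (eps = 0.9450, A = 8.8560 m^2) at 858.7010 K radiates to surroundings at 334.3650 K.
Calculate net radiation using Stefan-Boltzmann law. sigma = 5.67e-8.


T^4 = 5.4371e+11
Tsurr^4 = 1.2499e+10
Q = 0.9450 * 5.67e-8 * 8.8560 * 5.3121e+11 = 252069.2761 W

252069.2761 W


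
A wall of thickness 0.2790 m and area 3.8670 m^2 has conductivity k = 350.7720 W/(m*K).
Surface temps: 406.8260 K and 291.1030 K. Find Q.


dT = 115.7230 K
Q = 350.7720 * 3.8670 * 115.7230 / 0.2790 = 562619.2294 W

562619.2294 W


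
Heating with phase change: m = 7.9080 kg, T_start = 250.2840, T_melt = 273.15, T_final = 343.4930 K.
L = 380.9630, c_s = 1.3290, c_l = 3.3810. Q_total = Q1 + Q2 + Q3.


Q1 (sensible, solid) = 7.9080 * 1.3290 * 22.8660 = 240.3155 kJ
Q2 (latent) = 7.9080 * 380.9630 = 3012.6554 kJ
Q3 (sensible, liquid) = 7.9080 * 3.3810 * 70.3430 = 1880.7571 kJ
Q_total = 5133.7281 kJ

5133.7281 kJ


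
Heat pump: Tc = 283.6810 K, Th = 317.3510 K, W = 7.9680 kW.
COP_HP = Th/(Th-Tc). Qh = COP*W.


COP = 317.3510 / 33.6700 = 9.4253
Qh = 9.4253 * 7.9680 = 75.1011 kW

COP = 9.4253, Qh = 75.1011 kW


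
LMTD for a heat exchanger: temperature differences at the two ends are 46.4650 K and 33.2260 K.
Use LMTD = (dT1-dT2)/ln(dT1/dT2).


dT1/dT2 = 1.3985
ln(dT1/dT2) = 0.3354
LMTD = 13.2390 / 0.3354 = 39.4762 K

39.4762 K


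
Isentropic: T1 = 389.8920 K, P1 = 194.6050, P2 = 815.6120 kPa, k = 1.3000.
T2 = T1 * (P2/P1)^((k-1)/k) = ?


(k-1)/k = 0.2308
(P2/P1)^exp = 1.3919
T2 = 389.8920 * 1.3919 = 542.6988 K

542.6988 K


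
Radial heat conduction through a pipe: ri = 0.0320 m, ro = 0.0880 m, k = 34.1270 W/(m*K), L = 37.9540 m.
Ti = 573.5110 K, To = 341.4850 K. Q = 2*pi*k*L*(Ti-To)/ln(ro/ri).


dT = 232.0260 K
ln(ro/ri) = 1.0116
Q = 2*pi*34.1270*37.9540*232.0260 / 1.0116 = 1866650.3458 W

1866650.3458 W


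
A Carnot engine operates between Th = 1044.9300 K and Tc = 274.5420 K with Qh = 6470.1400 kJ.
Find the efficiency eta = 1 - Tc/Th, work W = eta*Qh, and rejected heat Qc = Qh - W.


eta = 1 - 274.5420/1044.9300 = 0.7373
W = 0.7373 * 6470.1400 = 4770.1934 kJ
Qc = 6470.1400 - 4770.1934 = 1699.9466 kJ

eta = 73.7263%, W = 4770.1934 kJ, Qc = 1699.9466 kJ


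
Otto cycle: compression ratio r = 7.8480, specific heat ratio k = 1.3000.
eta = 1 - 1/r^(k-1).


r^(k-1) = 1.8554
eta = 1 - 1/1.8554 = 0.4610 = 46.1020%

46.1020%


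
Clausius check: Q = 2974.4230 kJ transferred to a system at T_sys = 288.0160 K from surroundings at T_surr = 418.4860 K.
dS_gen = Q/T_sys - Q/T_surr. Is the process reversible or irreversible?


dS_sys = 2974.4230/288.0160 = 10.3273 kJ/K
dS_surr = -2974.4230/418.4860 = -7.1076 kJ/K
dS_gen = 10.3273 - 7.1076 = 3.2197 kJ/K (irreversible)

dS_gen = 3.2197 kJ/K, irreversible


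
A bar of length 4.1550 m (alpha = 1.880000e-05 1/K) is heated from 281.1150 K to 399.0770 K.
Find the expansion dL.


dT = 117.9620 K
dL = 1.880000e-05 * 4.1550 * 117.9620 = 0.009214 m
L_final = 4.164214 m

dL = 0.009214 m


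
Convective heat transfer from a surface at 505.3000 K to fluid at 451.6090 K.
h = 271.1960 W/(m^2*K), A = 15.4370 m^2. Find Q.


dT = 53.6910 K
Q = 271.1960 * 15.4370 * 53.6910 = 224774.8293 W

224774.8293 W


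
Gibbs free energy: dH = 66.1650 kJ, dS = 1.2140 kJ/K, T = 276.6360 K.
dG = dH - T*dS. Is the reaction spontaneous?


T*dS = 276.6360 * 1.2140 = 335.8361 kJ
dG = 66.1650 - 335.8361 = -269.6711 kJ (spontaneous)

dG = -269.6711 kJ, spontaneous


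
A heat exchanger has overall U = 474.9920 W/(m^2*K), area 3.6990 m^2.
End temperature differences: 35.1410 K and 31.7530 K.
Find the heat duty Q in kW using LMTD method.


LMTD = 33.4184 K
Q = 474.9920 * 3.6990 * 33.4184 = 58715.9430 W = 58.7159 kW

58.7159 kW


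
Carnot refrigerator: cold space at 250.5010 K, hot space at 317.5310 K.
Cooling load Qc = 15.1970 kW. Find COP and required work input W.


COP = 250.5010 / 67.0300 = 3.7371
W = 15.1970 / 3.7371 = 4.0665 kW

COP = 3.7371, W = 4.0665 kW


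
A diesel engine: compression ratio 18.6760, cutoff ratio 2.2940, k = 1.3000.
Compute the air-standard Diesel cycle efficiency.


r^(k-1) = 2.4065
rc^k = 2.9429
eta = 0.5201 = 52.0066%

52.0066%


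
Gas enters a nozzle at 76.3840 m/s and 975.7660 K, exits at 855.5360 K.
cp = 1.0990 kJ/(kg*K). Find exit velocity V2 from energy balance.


dT = 120.2300 K
2*cp*1000*dT = 264265.5400
V1^2 = 5834.5155
V2 = sqrt(270100.0555) = 519.7115 m/s

519.7115 m/s


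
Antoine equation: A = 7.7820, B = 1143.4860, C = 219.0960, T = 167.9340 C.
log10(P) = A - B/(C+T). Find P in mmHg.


C+T = 387.0300
B/(C+T) = 2.9545
log10(P) = 7.7820 - 2.9545 = 4.8275
P = 10^4.8275 = 67217.8854 mmHg

67217.8854 mmHg


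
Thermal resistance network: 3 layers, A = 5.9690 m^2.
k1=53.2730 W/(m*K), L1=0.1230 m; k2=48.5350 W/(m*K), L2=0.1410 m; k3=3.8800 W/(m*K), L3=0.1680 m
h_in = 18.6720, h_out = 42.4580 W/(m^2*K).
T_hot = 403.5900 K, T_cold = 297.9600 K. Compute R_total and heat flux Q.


R_conv_in = 1/(18.6720*5.9690) = 0.0090
R_1 = 0.1230/(53.2730*5.9690) = 0.0004
R_2 = 0.1410/(48.5350*5.9690) = 0.0005
R_3 = 0.1680/(3.8800*5.9690) = 0.0073
R_conv_out = 1/(42.4580*5.9690) = 0.0039
R_total = 0.0210 K/W
Q = 105.6300 / 0.0210 = 5019.0783 W

R_total = 0.0210 K/W, Q = 5019.0783 W


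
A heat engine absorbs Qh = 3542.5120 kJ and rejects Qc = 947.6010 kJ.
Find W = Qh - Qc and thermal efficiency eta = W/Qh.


W = 3542.5120 - 947.6010 = 2594.9110 kJ
eta = 2594.9110 / 3542.5120 = 0.7325 = 73.2506%

W = 2594.9110 kJ, eta = 73.2506%


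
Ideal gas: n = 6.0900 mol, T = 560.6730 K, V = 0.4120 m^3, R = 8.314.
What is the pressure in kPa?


P = nRT/V = 6.0900 * 8.314 * 560.6730 / 0.4120
= 28388.1411 / 0.4120 = 68903.2551 Pa = 68.9033 kPa

68.9033 kPa


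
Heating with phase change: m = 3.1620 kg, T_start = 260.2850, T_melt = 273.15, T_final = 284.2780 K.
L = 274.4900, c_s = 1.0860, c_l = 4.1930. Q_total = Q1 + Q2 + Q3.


Q1 (sensible, solid) = 3.1620 * 1.0860 * 12.8650 = 44.1775 kJ
Q2 (latent) = 3.1620 * 274.4900 = 867.9374 kJ
Q3 (sensible, liquid) = 3.1620 * 4.1930 * 11.1280 = 147.5380 kJ
Q_total = 1059.6529 kJ

1059.6529 kJ


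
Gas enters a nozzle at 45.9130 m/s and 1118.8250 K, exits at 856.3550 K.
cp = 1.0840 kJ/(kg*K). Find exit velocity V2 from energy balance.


dT = 262.4700 K
2*cp*1000*dT = 569034.9600
V1^2 = 2108.0036
V2 = sqrt(571142.9636) = 755.7400 m/s

755.7400 m/s


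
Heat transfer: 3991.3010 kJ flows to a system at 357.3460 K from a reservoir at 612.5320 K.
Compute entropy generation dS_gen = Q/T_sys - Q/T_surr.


dS_sys = 3991.3010/357.3460 = 11.1693 kJ/K
dS_surr = -3991.3010/612.5320 = -6.5161 kJ/K
dS_gen = 11.1693 - 6.5161 = 4.6532 kJ/K (irreversible)

dS_gen = 4.6532 kJ/K, irreversible


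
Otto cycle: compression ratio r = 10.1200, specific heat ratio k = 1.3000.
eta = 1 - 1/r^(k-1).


r^(k-1) = 2.0024
eta = 1 - 1/2.0024 = 0.5006 = 50.0603%

50.0603%


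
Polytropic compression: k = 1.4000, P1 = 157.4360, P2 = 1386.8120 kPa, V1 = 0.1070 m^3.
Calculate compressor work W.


(k-1)/k = 0.2857
(P2/P1)^exp = 1.8620
W = 3.5000 * 157.4360 * 0.1070 * (1.8620 - 1) = 50.8222 kJ

50.8222 kJ


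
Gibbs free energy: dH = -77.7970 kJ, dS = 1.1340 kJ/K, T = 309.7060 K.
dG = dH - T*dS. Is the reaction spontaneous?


T*dS = 309.7060 * 1.1340 = 351.2066 kJ
dG = -77.7970 - 351.2066 = -429.0036 kJ (spontaneous)

dG = -429.0036 kJ, spontaneous


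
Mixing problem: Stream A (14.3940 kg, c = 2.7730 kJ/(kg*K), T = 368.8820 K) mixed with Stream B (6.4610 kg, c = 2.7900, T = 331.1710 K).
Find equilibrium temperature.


num = 20693.5148
den = 57.9408
Tf = 357.1496 K

357.1496 K


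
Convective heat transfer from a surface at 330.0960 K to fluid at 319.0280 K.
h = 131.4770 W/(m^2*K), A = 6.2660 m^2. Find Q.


dT = 11.0680 K
Q = 131.4770 * 6.2660 * 11.0680 = 9118.2045 W

9118.2045 W


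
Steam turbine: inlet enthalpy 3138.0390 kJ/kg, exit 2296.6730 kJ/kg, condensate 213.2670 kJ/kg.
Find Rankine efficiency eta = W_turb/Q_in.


W = 841.3660 kJ/kg
Q_in = 2924.7720 kJ/kg
eta = 0.2877 = 28.7669%

eta = 28.7669%


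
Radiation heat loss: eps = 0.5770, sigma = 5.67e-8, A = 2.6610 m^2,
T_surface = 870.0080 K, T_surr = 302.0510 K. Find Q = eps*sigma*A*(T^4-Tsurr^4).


T^4 = 5.7292e+11
Tsurr^4 = 8.3238e+09
Q = 0.5770 * 5.67e-8 * 2.6610 * 5.6459e+11 = 49151.9431 W

49151.9431 W


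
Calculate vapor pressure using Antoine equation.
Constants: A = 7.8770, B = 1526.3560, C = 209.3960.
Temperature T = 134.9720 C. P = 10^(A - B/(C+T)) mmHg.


C+T = 344.3680
B/(C+T) = 4.4323
log10(P) = 7.8770 - 4.4323 = 3.4447
P = 10^3.4447 = 2783.9420 mmHg

2783.9420 mmHg


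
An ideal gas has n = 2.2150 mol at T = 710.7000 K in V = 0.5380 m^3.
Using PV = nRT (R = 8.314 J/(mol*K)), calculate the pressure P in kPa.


P = nRT/V = 2.2150 * 8.314 * 710.7000 / 0.5380
= 13087.9030 / 0.5380 = 24326.9572 Pa = 24.3270 kPa

24.3270 kPa


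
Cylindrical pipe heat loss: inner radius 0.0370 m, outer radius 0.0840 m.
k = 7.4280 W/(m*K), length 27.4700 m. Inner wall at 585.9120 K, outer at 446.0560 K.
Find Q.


dT = 139.8560 K
ln(ro/ri) = 0.8199
Q = 2*pi*7.4280*27.4700*139.8560 / 0.8199 = 218691.1605 W

218691.1605 W


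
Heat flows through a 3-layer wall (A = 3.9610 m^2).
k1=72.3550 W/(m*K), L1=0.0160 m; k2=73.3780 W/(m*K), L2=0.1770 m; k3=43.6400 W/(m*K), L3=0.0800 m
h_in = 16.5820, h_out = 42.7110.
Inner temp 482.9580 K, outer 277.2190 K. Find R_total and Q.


R_conv_in = 1/(16.5820*3.9610) = 0.0152
R_1 = 0.0160/(72.3550*3.9610) = 5.5827e-05
R_2 = 0.1770/(73.3780*3.9610) = 0.0006
R_3 = 0.0800/(43.6400*3.9610) = 0.0005
R_conv_out = 1/(42.7110*3.9610) = 0.0059
R_total = 0.0223 K/W
Q = 205.7390 / 0.0223 = 9241.0598 W

R_total = 0.0223 K/W, Q = 9241.0598 W


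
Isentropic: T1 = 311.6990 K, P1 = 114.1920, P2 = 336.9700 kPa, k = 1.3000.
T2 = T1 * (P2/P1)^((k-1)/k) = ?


(k-1)/k = 0.2308
(P2/P1)^exp = 1.2837
T2 = 311.6990 * 1.2837 = 400.1167 K

400.1167 K


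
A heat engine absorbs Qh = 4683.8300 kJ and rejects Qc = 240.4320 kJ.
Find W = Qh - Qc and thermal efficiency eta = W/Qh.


W = 4683.8300 - 240.4320 = 4443.3980 kJ
eta = 4443.3980 / 4683.8300 = 0.9487 = 94.8668%

W = 4443.3980 kJ, eta = 94.8668%


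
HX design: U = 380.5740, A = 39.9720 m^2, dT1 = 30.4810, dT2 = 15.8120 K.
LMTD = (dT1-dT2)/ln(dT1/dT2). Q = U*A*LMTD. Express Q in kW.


LMTD = 22.3499 K
Q = 380.5740 * 39.9720 * 22.3499 = 339993.2849 W = 339.9933 kW

339.9933 kW


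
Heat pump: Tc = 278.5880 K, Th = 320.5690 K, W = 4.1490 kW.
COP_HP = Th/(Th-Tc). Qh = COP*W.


COP = 320.5690 / 41.9810 = 7.6360
Qh = 7.6360 * 4.1490 = 31.6820 kW

COP = 7.6360, Qh = 31.6820 kW


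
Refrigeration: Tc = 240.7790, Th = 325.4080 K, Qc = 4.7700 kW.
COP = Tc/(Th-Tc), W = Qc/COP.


COP = 240.7790 / 84.6290 = 2.8451
W = 4.7700 / 2.8451 = 1.6766 kW

COP = 2.8451, W = 1.6766 kW


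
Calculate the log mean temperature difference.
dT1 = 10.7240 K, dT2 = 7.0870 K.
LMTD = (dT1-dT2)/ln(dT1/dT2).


dT1/dT2 = 1.5132
ln(dT1/dT2) = 0.4142
LMTD = 3.6370 / 0.4142 = 8.7803 K

8.7803 K


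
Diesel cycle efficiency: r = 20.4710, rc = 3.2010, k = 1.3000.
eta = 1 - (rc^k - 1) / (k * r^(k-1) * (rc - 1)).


r^(k-1) = 2.4737
rc^k = 4.5381
eta = 0.5001 = 50.0125%

50.0125%


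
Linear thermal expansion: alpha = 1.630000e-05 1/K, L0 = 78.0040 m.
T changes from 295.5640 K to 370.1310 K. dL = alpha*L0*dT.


dT = 74.5670 K
dL = 1.630000e-05 * 78.0040 * 74.5670 = 0.094809 m
L_final = 78.098809 m

dL = 0.094809 m


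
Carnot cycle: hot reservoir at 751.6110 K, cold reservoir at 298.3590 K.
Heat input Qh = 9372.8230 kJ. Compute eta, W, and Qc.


eta = 1 - 298.3590/751.6110 = 0.6030
W = 0.6030 * 9372.8230 = 5652.1934 kJ
Qc = 9372.8230 - 5652.1934 = 3720.6296 kJ

eta = 60.3041%, W = 5652.1934 kJ, Qc = 3720.6296 kJ


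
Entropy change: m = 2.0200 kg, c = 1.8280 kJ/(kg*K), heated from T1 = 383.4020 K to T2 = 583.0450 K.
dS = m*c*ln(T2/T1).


T2/T1 = 1.5207
ln(T2/T1) = 0.4192
dS = 2.0200 * 1.8280 * 0.4192 = 1.5478 kJ/K

1.5478 kJ/K


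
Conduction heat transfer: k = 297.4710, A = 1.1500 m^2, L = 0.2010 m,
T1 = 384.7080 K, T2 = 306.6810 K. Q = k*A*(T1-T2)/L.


dT = 78.0270 K
Q = 297.4710 * 1.1500 * 78.0270 / 0.2010 = 132797.9362 W

132797.9362 W


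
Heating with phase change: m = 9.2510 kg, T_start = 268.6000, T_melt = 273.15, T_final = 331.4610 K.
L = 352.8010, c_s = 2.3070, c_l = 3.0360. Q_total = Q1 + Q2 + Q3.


Q1 (sensible, solid) = 9.2510 * 2.3070 * 4.5500 = 97.1064 kJ
Q2 (latent) = 9.2510 * 352.8010 = 3263.7621 kJ
Q3 (sensible, liquid) = 9.2510 * 3.0360 * 58.3110 = 1637.7248 kJ
Q_total = 4998.5933 kJ

4998.5933 kJ


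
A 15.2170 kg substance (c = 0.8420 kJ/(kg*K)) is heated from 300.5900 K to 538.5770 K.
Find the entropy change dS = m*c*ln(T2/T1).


T2/T1 = 1.7917
ln(T2/T1) = 0.5832
dS = 15.2170 * 0.8420 * 0.5832 = 7.4722 kJ/K

7.4722 kJ/K


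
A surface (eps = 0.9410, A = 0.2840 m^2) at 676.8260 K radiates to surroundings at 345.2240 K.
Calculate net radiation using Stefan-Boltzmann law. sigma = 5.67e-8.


T^4 = 2.0985e+11
Tsurr^4 = 1.4204e+10
Q = 0.9410 * 5.67e-8 * 0.2840 * 1.9565e+11 = 2964.5692 W

2964.5692 W


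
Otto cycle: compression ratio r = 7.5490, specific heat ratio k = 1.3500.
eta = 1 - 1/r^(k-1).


r^(k-1) = 2.0289
eta = 1 - 1/2.0289 = 0.5071 = 50.7123%

50.7123%


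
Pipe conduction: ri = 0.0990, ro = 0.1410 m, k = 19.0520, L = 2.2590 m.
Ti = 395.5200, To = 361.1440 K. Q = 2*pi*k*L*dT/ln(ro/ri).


dT = 34.3760 K
ln(ro/ri) = 0.3536
Q = 2*pi*19.0520*2.2590*34.3760 / 0.3536 = 26286.3679 W

26286.3679 W


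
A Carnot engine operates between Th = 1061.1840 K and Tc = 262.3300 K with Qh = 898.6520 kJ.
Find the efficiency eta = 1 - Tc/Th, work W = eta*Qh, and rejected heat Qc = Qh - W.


eta = 1 - 262.3300/1061.1840 = 0.7528
W = 0.7528 * 898.6520 = 676.5007 kJ
Qc = 898.6520 - 676.5007 = 222.1513 kJ

eta = 75.2795%, W = 676.5007 kJ, Qc = 222.1513 kJ


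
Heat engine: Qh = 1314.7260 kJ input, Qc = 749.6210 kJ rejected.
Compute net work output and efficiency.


W = 1314.7260 - 749.6210 = 565.1050 kJ
eta = 565.1050 / 1314.7260 = 0.4298 = 42.9827%

W = 565.1050 kJ, eta = 42.9827%


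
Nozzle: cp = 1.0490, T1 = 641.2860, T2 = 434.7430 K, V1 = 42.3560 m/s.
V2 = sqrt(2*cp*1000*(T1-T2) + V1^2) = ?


dT = 206.5430 K
2*cp*1000*dT = 433327.2140
V1^2 = 1794.0307
V2 = sqrt(435121.2447) = 659.6372 m/s

659.6372 m/s


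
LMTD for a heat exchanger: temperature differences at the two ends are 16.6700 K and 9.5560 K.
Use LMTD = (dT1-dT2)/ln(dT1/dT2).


dT1/dT2 = 1.7445
ln(dT1/dT2) = 0.5564
LMTD = 7.1140 / 0.5564 = 12.7848 K

12.7848 K


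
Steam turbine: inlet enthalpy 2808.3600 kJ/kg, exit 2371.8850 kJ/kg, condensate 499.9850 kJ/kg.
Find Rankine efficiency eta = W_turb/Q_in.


W = 436.4750 kJ/kg
Q_in = 2308.3750 kJ/kg
eta = 0.1891 = 18.9083%

eta = 18.9083%


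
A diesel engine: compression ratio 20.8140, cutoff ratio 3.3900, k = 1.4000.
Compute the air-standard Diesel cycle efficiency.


r^(k-1) = 3.3678
rc^k = 5.5243
eta = 0.5985 = 59.8500%

59.8500%


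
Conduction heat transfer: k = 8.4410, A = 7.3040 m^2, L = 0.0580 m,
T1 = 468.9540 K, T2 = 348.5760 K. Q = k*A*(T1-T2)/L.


dT = 120.3780 K
Q = 8.4410 * 7.3040 * 120.3780 / 0.0580 = 127959.8713 W

127959.8713 W


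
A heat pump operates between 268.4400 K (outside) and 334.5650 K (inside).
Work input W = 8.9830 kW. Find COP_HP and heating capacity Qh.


COP = 334.5650 / 66.1250 = 5.0596
Qh = 5.0596 * 8.9830 = 45.4502 kW

COP = 5.0596, Qh = 45.4502 kW


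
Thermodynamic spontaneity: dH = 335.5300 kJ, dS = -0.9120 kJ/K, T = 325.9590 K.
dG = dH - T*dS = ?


T*dS = 325.9590 * -0.9120 = -297.2746 kJ
dG = 335.5300 + 297.2746 = 632.8046 kJ (non-spontaneous)

dG = 632.8046 kJ, non-spontaneous
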